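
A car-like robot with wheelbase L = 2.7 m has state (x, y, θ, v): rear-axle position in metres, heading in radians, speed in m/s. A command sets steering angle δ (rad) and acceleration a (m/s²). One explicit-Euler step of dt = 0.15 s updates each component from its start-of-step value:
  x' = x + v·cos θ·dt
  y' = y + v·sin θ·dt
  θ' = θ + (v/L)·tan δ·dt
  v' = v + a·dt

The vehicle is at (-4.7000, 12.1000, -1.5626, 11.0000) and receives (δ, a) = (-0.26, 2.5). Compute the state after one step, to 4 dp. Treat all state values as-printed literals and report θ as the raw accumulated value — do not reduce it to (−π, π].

(-4.6865, 10.4501, -1.7252, 11.3750)

x' = -4.7000 + 11.0000·cos(-1.5626)·0.15 = -4.6865
y' = 12.1000 + 11.0000·sin(-1.5626)·0.15 = 10.4501
θ' = -1.5626 + (11.0000/2.7)·tan(-0.26)·0.15 = -1.7252
v' = 11.0000 + 2.5000·0.15 = 11.3750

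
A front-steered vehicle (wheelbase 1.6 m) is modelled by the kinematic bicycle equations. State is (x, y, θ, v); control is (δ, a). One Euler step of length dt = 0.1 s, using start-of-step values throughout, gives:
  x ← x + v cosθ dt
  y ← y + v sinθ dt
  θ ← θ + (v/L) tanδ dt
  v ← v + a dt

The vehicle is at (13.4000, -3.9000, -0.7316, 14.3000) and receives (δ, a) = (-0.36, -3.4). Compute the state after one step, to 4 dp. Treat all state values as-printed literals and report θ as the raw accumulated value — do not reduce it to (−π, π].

x' = 13.4000 + 14.3000·cos(-0.7316)·0.1 = 14.4641
y' = -3.9000 + 14.3000·sin(-0.7316)·0.1 = -4.8553
θ' = -0.7316 + (14.3000/1.6)·tan(-0.36)·0.1 = -1.0680
v' = 14.3000 − 3.4000·0.1 = 13.9600

(14.4641, -4.8553, -1.0680, 13.9600)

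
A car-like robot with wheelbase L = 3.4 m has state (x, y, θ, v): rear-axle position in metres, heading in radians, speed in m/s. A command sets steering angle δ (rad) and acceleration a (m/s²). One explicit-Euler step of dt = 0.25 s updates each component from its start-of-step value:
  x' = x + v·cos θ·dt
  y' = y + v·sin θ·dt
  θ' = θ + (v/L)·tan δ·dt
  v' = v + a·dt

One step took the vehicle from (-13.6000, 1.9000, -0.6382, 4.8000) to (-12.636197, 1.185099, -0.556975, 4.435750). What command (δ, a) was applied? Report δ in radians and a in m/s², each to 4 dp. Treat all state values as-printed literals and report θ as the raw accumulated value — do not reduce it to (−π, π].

δ = 0.2262, a = -1.4570

a = (v'−v)/dt = (-0.364250)/0.25 = -1.4570
Δθ = θ'−θ = 0.081225;  (v·dt/L) = 4.8000·0.25/3.4 = 0.352941
tan δ = Δθ·L/(v·dt) = 0.230137  →  δ = 0.2262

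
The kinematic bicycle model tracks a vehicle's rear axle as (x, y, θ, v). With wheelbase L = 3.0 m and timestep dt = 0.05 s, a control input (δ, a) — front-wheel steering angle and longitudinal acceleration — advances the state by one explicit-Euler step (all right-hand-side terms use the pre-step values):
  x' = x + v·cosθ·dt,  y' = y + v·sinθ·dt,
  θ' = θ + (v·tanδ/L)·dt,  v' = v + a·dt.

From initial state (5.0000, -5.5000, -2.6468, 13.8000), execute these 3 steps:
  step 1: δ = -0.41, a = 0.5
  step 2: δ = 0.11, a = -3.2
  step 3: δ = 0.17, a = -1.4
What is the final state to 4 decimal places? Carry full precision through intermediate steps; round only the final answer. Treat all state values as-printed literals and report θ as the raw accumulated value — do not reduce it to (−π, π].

after step 1 (δ=-0.41, a=0.5): (4.392754, -5.827646, -2.746765, 13.825000)
after step 2 (δ=0.11, a=-3.2): (3.754686, -6.093535, -2.721317, 13.665000)
after step 3 (δ=0.17, a=-1.4): (3.130895, -6.372309, -2.682222, 13.595000)

(3.1309, -6.3723, -2.6822, 13.5950)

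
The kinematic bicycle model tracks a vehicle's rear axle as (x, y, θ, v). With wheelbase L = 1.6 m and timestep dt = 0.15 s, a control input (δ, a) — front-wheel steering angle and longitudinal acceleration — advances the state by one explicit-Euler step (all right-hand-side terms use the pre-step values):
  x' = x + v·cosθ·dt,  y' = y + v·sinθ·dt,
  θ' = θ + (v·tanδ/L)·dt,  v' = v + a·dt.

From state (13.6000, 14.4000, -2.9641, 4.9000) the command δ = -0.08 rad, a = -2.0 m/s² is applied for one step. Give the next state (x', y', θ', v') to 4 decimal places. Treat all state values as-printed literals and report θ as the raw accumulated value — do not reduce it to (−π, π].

x' = 13.6000 + 4.9000·cos(-2.9641)·0.15 = 12.8765
y' = 14.4000 + 4.9000·sin(-2.9641)·0.15 = 14.2702
θ' = -2.9641 + (4.9000/1.6)·tan(-0.08)·0.15 = -3.0009
v' = 4.9000 − 2.0000·0.15 = 4.6000

(12.8765, 14.2702, -3.0009, 4.6000)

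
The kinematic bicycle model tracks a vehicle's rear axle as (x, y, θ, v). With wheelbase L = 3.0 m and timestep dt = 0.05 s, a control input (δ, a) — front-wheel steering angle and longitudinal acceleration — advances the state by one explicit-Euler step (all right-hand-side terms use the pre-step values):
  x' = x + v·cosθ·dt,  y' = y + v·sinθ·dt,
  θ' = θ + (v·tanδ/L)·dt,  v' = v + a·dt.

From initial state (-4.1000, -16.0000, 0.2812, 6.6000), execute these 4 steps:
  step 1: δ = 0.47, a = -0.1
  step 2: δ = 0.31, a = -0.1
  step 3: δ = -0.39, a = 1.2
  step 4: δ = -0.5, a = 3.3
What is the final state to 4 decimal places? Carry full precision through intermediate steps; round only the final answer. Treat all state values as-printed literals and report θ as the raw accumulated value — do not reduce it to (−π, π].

after step 1 (δ=0.47, a=-0.1): (-3.782961, -15.908422, 0.337076, 6.595000)
after step 2 (δ=0.31, a=-0.1): (-3.471768, -15.799364, 0.372286, 6.590000)
after step 3 (δ=-0.39, a=1.2): (-3.164839, -15.679510, 0.327138, 6.650000)
after step 4 (δ=-0.5, a=3.3): (-2.849973, -15.572666, 0.266590, 6.815000)

(-2.8500, -15.5727, 0.2666, 6.8150)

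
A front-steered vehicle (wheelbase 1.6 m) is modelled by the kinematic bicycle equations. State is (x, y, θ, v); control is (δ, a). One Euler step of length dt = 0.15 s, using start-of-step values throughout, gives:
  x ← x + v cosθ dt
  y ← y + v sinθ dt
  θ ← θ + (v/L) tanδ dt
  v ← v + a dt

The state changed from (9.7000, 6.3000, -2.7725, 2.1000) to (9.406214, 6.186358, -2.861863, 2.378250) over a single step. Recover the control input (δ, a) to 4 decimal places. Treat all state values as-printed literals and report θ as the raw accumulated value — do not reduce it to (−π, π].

a = (v'−v)/dt = (0.278250)/0.15 = 1.8550
Δθ = θ'−θ = -0.089363;  (v·dt/L) = 2.1000·0.15/1.6 = 0.196875
tan δ = Δθ·L/(v·dt) = -0.453907  →  δ = -0.4261

δ = -0.4261, a = 1.8550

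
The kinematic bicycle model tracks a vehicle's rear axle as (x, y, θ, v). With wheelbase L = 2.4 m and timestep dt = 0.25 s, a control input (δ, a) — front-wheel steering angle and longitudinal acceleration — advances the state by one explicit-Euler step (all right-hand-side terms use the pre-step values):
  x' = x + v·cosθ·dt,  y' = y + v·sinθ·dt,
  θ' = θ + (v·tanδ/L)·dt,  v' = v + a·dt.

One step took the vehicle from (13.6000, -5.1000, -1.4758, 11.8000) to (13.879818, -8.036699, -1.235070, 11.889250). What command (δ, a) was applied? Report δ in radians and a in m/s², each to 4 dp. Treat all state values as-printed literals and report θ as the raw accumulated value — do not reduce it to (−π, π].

a = (v'−v)/dt = (0.089250)/0.25 = 0.3570
Δθ = θ'−θ = 0.240730;  (v·dt/L) = 11.8000·0.25/2.4 = 1.229167
tan δ = Δθ·L/(v·dt) = 0.195848  →  δ = 0.1934

δ = 0.1934, a = 0.3570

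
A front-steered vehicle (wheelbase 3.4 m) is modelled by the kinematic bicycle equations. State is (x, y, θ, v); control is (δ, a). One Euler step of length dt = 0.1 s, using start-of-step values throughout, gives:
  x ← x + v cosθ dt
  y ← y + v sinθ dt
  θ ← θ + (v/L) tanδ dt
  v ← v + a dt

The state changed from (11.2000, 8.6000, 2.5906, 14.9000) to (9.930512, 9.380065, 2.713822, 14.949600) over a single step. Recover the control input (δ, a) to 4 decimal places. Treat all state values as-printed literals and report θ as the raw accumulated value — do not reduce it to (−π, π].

δ = 0.2741, a = 0.4960

a = (v'−v)/dt = (0.049600)/0.1 = 0.4960
Δθ = θ'−θ = 0.123222;  (v·dt/L) = 14.9000·0.1/3.4 = 0.438235
tan δ = Δθ·L/(v·dt) = 0.281178  →  δ = 0.2741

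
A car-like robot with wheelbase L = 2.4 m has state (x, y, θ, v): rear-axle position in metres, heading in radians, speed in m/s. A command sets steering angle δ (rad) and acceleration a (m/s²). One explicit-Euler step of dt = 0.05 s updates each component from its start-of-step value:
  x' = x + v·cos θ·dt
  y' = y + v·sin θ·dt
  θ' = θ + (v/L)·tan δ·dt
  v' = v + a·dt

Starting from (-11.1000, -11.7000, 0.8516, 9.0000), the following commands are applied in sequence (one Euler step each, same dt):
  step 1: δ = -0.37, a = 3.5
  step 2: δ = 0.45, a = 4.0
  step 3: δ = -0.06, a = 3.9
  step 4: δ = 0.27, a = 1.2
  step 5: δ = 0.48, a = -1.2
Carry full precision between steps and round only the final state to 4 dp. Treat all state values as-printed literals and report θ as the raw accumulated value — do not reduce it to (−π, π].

(-9.5691, -9.9366, 1.0191, 9.5700)

after step 1 (δ=-0.37, a=3.5): (-10.803549, -11.361449, 0.778876, 9.175000)
after step 2 (δ=0.45, a=4.0): (-10.477055, -11.039187, 0.871210, 9.375000)
after step 3 (δ=-0.06, a=3.9): (-10.175226, -10.680542, 0.859477, 9.570000)
after step 4 (δ=0.27, a=1.2): (-9.862845, -10.318078, 0.914655, 9.630000)
after step 5 (δ=0.48, a=-1.2): (-9.569099, -9.936560, 1.019103, 9.570000)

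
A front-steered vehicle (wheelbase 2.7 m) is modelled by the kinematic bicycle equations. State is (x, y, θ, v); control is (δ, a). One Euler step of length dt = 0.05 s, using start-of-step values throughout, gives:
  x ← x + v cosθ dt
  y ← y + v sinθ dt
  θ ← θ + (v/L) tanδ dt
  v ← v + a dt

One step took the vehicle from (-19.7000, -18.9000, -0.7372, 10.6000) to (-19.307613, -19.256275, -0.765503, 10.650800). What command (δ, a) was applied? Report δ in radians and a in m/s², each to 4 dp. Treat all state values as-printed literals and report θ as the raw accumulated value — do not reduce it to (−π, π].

a = (v'−v)/dt = (0.050800)/0.05 = 1.0160
Δθ = θ'−θ = -0.028303;  (v·dt/L) = 10.6000·0.05/2.7 = 0.196296
tan δ = Δθ·L/(v·dt) = -0.144185  →  δ = -0.1432

δ = -0.1432, a = 1.0160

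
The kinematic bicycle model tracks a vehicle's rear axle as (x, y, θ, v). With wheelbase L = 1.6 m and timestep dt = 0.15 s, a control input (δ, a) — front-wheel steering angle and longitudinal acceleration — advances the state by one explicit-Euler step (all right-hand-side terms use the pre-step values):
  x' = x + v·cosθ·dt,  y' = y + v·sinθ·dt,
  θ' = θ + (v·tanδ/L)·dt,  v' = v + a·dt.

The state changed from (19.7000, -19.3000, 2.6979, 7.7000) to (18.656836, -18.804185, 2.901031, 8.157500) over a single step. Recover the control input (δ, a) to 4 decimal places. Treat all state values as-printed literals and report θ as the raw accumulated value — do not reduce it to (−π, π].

δ = 0.2743, a = 3.0500

a = (v'−v)/dt = (0.457500)/0.15 = 3.0500
Δθ = θ'−θ = 0.203131;  (v·dt/L) = 7.7000·0.15/1.6 = 0.721875
tan δ = Δθ·L/(v·dt) = 0.281394  →  δ = 0.2743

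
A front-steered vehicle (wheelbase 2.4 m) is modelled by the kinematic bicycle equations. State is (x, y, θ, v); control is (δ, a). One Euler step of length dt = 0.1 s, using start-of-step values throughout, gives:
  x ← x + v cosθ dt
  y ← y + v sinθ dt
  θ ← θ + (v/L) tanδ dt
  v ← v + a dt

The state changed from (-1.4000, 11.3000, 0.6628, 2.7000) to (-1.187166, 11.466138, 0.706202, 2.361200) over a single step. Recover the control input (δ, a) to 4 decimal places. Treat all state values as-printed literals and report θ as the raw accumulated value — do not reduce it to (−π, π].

δ = 0.3682, a = -3.3880

a = (v'−v)/dt = (-0.338800)/0.1 = -3.3880
Δθ = θ'−θ = 0.043402;  (v·dt/L) = 2.7000·0.1/2.4 = 0.112500
tan δ = Δθ·L/(v·dt) = 0.385796  →  δ = 0.3682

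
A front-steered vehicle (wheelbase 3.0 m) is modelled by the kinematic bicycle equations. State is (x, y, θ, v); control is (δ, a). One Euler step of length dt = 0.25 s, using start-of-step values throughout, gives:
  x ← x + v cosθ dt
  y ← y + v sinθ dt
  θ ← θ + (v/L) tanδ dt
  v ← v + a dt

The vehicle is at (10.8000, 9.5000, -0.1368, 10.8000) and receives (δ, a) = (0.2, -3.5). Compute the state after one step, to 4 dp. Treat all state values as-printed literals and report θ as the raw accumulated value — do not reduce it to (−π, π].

(13.4748, 9.1318, 0.0456, 9.9250)

x' = 10.8000 + 10.8000·cos(-0.1368)·0.25 = 13.4748
y' = 9.5000 + 10.8000·sin(-0.1368)·0.25 = 9.1318
θ' = -0.1368 + (10.8000/3.0)·tan(0.2)·0.25 = 0.0456
v' = 10.8000 − 3.5000·0.25 = 9.9250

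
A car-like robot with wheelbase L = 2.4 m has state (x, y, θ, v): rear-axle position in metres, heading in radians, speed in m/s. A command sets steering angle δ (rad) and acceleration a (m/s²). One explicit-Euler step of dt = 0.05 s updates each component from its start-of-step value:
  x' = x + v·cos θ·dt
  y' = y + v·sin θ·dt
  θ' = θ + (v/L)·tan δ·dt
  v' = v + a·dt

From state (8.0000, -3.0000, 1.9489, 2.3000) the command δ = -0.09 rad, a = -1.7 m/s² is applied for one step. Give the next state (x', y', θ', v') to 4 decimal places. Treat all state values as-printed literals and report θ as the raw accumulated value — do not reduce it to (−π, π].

x' = 8.0000 + 2.3000·cos(1.9489)·0.05 = 7.9575
y' = -3.0000 + 2.3000·sin(1.9489)·0.05 = -2.8931
θ' = 1.9489 + (2.3000/2.4)·tan(-0.09)·0.05 = 1.9446
v' = 2.3000 − 1.7000·0.05 = 2.2150

(7.9575, -2.8931, 1.9446, 2.2150)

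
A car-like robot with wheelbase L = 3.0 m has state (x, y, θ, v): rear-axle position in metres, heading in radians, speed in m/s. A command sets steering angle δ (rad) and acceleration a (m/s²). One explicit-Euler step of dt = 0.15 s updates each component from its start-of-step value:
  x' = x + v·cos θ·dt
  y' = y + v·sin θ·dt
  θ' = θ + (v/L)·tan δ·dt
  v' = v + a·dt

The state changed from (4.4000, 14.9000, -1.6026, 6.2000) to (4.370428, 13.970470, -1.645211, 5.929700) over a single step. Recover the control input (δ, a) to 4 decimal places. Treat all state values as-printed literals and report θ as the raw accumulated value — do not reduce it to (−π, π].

δ = -0.1366, a = -1.8020

a = (v'−v)/dt = (-0.270300)/0.15 = -1.8020
Δθ = θ'−θ = -0.042611;  (v·dt/L) = 6.2000·0.15/3.0 = 0.310000
tan δ = Δθ·L/(v·dt) = -0.137455  →  δ = -0.1366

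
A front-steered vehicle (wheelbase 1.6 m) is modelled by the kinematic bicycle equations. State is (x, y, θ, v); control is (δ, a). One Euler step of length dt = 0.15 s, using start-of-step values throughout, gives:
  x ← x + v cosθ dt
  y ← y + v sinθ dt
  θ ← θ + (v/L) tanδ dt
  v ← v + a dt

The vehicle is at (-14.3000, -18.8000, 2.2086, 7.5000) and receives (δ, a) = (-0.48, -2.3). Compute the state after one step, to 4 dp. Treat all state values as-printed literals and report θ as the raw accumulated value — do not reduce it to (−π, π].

x' = -14.3000 + 7.5000·cos(2.2086)·0.15 = -14.9699
y' = -18.8000 + 7.5000·sin(2.2086)·0.15 = -17.8962
θ' = 2.2086 + (7.5000/1.6)·tan(-0.48)·0.15 = 1.8425
v' = 7.5000 − 2.3000·0.15 = 7.1550

(-14.9699, -17.8962, 1.8425, 7.1550)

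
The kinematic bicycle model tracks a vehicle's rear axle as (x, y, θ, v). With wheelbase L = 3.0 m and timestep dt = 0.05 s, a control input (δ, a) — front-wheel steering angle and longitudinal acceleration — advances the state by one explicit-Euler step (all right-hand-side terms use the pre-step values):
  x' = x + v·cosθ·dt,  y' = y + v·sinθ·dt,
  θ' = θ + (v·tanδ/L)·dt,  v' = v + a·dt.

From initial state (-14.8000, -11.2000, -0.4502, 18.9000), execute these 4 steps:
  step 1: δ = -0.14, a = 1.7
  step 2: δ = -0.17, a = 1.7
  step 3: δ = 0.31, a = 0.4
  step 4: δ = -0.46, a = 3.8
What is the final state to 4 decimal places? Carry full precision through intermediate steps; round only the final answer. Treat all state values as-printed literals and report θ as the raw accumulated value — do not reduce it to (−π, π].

after step 1 (δ=-0.14, a=1.7): (-13.949160, -11.611213, -0.494590, 18.985000)
after step 2 (δ=-0.17, a=1.7): (-13.113665, -12.061794, -0.548905, 19.070000)
after step 3 (δ=0.31, a=0.4): (-12.300238, -12.559286, -0.447095, 19.090000)
after step 4 (δ=-0.46, a=3.8): (-11.439558, -12.971962, -0.604730, 19.280000)

(-11.4396, -12.9720, -0.6047, 19.2800)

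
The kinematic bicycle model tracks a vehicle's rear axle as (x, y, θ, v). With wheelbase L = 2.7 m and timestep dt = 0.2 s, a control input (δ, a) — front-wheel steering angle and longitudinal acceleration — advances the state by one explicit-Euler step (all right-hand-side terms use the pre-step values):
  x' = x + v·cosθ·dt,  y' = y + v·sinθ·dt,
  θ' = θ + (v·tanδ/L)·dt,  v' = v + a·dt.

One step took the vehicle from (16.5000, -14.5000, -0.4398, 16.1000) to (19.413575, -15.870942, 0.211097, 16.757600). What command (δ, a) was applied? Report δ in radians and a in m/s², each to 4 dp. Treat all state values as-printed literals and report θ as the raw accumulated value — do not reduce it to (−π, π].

δ = 0.4996, a = 3.2880

a = (v'−v)/dt = (0.657600)/0.2 = 3.2880
Δθ = θ'−θ = 0.650897;  (v·dt/L) = 16.1000·0.2/2.7 = 1.192593
tan δ = Δθ·L/(v·dt) = 0.545783  →  δ = 0.4996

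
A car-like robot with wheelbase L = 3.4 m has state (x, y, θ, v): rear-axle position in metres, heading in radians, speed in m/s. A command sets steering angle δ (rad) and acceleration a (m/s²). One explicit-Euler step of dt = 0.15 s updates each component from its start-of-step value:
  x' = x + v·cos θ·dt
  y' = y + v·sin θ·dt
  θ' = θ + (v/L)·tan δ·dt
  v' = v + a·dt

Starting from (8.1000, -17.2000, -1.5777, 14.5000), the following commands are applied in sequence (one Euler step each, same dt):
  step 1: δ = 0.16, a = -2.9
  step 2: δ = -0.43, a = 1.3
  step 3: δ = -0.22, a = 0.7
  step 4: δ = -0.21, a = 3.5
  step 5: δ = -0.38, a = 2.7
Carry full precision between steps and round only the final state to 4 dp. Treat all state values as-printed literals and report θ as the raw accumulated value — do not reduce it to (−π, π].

after step 1 (δ=0.16, a=-2.9): (8.084985, -19.374948, -1.474465, 14.065000)
after step 2 (δ=-0.43, a=1.3): (8.287906, -21.474917, -1.759046, 14.260000)
after step 3 (δ=-0.22, a=0.7): (7.887615, -23.576128, -1.899729, 14.365000)
after step 4 (δ=-0.21, a=3.5): (7.191560, -25.615357, -2.034808, 14.890000)
after step 5 (δ=-0.38, a=2.7): (6.191982, -27.612697, -2.297187, 15.295000)

(6.1920, -27.6127, -2.2972, 15.2950)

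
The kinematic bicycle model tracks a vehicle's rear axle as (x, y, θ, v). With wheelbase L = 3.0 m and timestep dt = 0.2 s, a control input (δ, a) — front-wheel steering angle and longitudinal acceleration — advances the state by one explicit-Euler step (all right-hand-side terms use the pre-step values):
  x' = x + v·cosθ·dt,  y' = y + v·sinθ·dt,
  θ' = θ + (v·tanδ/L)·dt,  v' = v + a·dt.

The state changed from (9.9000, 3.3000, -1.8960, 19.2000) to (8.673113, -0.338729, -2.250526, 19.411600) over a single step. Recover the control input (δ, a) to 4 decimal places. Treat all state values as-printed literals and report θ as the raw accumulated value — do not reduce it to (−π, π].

a = (v'−v)/dt = (0.211600)/0.2 = 1.0580
Δθ = θ'−θ = -0.354526;  (v·dt/L) = 19.2000·0.2/3.0 = 1.280000
tan δ = Δθ·L/(v·dt) = -0.276973  →  δ = -0.2702

δ = -0.2702, a = 1.0580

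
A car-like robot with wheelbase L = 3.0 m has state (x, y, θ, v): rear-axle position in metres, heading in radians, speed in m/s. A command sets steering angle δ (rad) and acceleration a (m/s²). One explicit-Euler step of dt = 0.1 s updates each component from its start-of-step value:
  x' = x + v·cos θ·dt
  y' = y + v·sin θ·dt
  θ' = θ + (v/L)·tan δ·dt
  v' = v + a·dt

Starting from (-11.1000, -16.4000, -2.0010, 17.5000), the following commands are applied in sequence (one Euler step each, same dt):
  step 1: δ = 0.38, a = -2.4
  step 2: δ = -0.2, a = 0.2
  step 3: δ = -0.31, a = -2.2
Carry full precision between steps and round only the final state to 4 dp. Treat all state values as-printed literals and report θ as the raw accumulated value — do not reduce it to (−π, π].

(-12.7015, -21.3267, -2.0691, 17.0600)

after step 1 (δ=0.38, a=-2.4): (-11.829848, -17.990541, -1.768009, 17.260000)
after step 2 (δ=-0.2, a=0.2): (-12.168035, -19.683085, -1.884635, 17.280000)
after step 3 (δ=-0.31, a=-2.2): (-12.701490, -21.326682, -2.069144, 17.060000)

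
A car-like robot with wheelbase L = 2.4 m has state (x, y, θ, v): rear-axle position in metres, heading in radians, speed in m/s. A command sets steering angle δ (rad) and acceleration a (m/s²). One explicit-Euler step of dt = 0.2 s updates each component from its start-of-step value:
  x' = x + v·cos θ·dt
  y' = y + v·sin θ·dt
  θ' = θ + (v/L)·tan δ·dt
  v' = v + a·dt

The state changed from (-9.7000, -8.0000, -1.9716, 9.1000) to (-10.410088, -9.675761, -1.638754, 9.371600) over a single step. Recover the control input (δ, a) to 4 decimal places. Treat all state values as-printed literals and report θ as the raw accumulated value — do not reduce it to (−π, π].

a = (v'−v)/dt = (0.271600)/0.2 = 1.3580
Δθ = θ'−θ = 0.332846;  (v·dt/L) = 9.1000·0.2/2.4 = 0.758333
tan δ = Δθ·L/(v·dt) = 0.438918  →  δ = 0.4136

δ = 0.4136, a = 1.3580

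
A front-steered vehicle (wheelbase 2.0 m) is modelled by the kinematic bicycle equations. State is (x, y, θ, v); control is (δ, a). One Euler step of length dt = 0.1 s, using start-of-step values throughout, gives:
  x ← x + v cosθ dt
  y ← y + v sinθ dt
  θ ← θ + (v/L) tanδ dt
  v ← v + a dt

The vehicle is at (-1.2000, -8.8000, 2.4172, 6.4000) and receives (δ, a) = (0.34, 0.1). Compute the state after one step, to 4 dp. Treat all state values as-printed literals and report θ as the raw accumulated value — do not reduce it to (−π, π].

(-1.6793, -8.3759, 2.5304, 6.4100)

x' = -1.2000 + 6.4000·cos(2.4172)·0.1 = -1.6793
y' = -8.8000 + 6.4000·sin(2.4172)·0.1 = -8.3759
θ' = 2.4172 + (6.4000/2.0)·tan(0.34)·0.1 = 2.5304
v' = 6.4000 + 0.1000·0.1 = 6.4100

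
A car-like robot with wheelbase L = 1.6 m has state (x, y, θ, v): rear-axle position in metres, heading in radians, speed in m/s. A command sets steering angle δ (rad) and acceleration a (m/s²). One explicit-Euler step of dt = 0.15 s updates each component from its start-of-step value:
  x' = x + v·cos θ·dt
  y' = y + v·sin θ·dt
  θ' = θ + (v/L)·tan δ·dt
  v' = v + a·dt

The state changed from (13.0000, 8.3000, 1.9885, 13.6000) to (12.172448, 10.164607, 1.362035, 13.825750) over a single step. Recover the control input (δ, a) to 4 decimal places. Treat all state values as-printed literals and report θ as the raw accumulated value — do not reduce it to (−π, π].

δ = -0.4567, a = 1.5050

a = (v'−v)/dt = (0.225750)/0.15 = 1.5050
Δθ = θ'−θ = -0.626465;  (v·dt/L) = 13.6000·0.15/1.6 = 1.275000
tan δ = Δθ·L/(v·dt) = -0.491345  →  δ = -0.4567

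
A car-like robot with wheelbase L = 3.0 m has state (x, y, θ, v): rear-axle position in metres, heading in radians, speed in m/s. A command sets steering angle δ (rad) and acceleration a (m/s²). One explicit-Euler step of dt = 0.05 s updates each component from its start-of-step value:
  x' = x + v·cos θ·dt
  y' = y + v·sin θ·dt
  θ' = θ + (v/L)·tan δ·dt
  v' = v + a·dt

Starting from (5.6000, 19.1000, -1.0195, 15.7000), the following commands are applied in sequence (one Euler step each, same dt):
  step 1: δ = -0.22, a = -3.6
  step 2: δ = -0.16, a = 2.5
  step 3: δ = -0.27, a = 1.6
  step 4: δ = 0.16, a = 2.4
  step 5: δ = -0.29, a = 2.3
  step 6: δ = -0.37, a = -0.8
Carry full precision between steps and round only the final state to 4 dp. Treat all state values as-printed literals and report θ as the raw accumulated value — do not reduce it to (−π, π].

after step 1 (δ=-0.22, a=-3.6): (6.011177, 18.431301, -1.078014, 15.520000)
after step 2 (δ=-0.16, a=2.5): (6.378286, 17.747629, -1.119757, 15.645000)
after step 3 (δ=-0.27, a=1.6): (6.719270, 17.043608, -1.191922, 15.725000)
after step 4 (δ=0.16, a=2.4): (7.010084, 16.313118, -1.149627, 15.845000)
after step 5 (δ=-0.29, a=2.3): (7.333978, 15.590102, -1.228433, 15.960000)
after step 6 (δ=-0.37, a=-0.8): (7.601878, 14.838414, -1.331604, 15.920000)

(7.6019, 14.8384, -1.3316, 15.9200)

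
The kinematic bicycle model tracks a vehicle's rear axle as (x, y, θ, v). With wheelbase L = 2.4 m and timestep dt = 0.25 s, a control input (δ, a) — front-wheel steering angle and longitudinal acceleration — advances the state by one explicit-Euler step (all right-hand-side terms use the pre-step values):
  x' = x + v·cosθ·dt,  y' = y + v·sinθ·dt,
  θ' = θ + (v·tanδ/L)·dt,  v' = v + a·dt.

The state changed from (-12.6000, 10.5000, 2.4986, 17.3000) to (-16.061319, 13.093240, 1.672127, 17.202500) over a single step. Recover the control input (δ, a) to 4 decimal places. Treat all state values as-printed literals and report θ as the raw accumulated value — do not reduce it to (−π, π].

δ = -0.4300, a = -0.3900

a = (v'−v)/dt = (-0.097500)/0.25 = -0.3900
Δθ = θ'−θ = -0.826473;  (v·dt/L) = 17.3000·0.25/2.4 = 1.802083
tan δ = Δθ·L/(v·dt) = -0.458621  →  δ = -0.4300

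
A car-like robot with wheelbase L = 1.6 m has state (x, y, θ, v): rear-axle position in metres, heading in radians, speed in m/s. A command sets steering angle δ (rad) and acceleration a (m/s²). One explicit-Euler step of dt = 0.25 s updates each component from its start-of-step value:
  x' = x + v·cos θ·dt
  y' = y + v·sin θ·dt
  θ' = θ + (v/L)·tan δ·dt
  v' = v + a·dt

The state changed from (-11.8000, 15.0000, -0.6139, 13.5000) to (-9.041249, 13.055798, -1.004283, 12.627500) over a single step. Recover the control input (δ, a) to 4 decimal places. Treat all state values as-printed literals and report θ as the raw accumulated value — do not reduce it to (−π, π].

a = (v'−v)/dt = (-0.872500)/0.25 = -3.4900
Δθ = θ'−θ = -0.390383;  (v·dt/L) = 13.5000·0.25/1.6 = 2.109375
tan δ = Δθ·L/(v·dt) = -0.185070  →  δ = -0.1830

δ = -0.1830, a = -3.4900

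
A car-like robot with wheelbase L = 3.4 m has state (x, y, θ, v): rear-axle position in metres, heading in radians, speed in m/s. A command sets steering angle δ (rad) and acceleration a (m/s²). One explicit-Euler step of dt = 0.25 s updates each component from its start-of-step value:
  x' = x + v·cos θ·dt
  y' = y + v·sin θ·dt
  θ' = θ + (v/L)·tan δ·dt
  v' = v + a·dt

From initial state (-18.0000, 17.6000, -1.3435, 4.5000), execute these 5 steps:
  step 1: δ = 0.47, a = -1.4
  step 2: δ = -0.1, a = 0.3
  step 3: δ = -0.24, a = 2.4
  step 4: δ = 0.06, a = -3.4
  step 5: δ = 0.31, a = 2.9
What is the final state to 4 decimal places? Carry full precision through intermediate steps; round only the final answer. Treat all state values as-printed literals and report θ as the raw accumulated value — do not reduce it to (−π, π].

(-16.3234, 12.4570, -1.1671, 4.7000)

after step 1 (δ=0.47, a=-1.4): (-17.746488, 16.503936, -1.175423, 4.150000)
after step 2 (δ=-0.1, a=0.3): (-17.346892, 15.546476, -1.206040, 4.225000)
after step 3 (δ=-0.24, a=2.4): (-16.970104, 14.559716, -1.282064, 4.825000)
after step 4 (δ=0.06, a=-3.4): (-16.626640, 13.403398, -1.260752, 3.975000)
after step 5 (δ=0.31, a=2.9): (-16.323446, 12.457030, -1.167127, 4.700000)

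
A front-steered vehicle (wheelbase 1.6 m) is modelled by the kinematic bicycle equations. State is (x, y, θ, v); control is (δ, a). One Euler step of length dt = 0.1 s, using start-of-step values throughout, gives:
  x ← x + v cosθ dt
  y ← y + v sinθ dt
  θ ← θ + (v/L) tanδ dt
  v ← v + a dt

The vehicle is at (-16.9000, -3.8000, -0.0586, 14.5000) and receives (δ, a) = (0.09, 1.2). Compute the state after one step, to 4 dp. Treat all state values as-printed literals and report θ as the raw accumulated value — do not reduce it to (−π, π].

(-15.4525, -3.8849, 0.0232, 14.6200)

x' = -16.9000 + 14.5000·cos(-0.0586)·0.1 = -15.4525
y' = -3.8000 + 14.5000·sin(-0.0586)·0.1 = -3.8849
θ' = -0.0586 + (14.5000/1.6)·tan(0.09)·0.1 = 0.0232
v' = 14.5000 + 1.2000·0.1 = 14.6200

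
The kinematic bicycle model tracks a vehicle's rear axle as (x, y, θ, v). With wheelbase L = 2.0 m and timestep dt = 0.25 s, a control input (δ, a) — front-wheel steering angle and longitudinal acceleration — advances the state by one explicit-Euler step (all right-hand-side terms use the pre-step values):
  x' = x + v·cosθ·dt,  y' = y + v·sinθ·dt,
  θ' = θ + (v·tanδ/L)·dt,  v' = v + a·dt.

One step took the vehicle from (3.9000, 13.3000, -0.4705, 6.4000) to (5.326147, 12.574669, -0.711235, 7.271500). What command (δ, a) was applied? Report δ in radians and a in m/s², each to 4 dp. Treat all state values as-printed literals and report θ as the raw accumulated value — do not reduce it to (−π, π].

δ = -0.2923, a = 3.4860

a = (v'−v)/dt = (0.871500)/0.25 = 3.4860
Δθ = θ'−θ = -0.240735;  (v·dt/L) = 6.4000·0.25/2.0 = 0.800000
tan δ = Δθ·L/(v·dt) = -0.300919  →  δ = -0.2923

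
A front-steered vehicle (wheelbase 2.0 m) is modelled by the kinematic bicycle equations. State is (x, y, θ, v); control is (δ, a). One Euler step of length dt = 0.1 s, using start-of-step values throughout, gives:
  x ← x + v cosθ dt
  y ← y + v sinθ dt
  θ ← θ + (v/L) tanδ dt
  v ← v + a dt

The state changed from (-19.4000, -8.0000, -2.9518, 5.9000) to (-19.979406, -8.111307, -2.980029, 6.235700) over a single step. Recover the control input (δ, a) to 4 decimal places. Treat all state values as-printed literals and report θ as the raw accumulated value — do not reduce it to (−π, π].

δ = -0.0954, a = 3.3570

a = (v'−v)/dt = (0.335700)/0.1 = 3.3570
Δθ = θ'−θ = -0.028229;  (v·dt/L) = 5.9000·0.1/2.0 = 0.295000
tan δ = Δθ·L/(v·dt) = -0.095692  →  δ = -0.0954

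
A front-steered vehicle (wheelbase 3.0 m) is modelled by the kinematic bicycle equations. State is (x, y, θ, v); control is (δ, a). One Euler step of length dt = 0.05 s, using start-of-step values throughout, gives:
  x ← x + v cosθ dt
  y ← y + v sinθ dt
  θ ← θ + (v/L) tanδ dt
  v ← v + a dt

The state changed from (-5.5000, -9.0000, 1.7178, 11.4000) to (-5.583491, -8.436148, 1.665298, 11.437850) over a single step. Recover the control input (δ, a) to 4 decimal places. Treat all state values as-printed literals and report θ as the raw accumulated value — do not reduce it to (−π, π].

a = (v'−v)/dt = (0.037850)/0.05 = 0.7570
Δθ = θ'−θ = -0.052502;  (v·dt/L) = 11.4000·0.05/3.0 = 0.190000
tan δ = Δθ·L/(v·dt) = -0.276326  →  δ = -0.2696

δ = -0.2696, a = 0.7570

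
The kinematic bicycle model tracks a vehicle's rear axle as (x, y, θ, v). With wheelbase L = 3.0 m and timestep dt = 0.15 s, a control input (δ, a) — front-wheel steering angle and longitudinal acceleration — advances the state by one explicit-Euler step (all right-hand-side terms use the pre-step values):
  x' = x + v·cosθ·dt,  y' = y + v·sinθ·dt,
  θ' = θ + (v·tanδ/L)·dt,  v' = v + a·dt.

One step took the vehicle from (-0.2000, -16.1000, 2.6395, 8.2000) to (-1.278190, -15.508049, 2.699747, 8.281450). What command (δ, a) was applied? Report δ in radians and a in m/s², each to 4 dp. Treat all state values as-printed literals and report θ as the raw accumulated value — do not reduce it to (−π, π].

δ = 0.1459, a = 0.5430

a = (v'−v)/dt = (0.081450)/0.15 = 0.5430
Δθ = θ'−θ = 0.060247;  (v·dt/L) = 8.2000·0.15/3.0 = 0.410000
tan δ = Δθ·L/(v·dt) = 0.146944  →  δ = 0.1459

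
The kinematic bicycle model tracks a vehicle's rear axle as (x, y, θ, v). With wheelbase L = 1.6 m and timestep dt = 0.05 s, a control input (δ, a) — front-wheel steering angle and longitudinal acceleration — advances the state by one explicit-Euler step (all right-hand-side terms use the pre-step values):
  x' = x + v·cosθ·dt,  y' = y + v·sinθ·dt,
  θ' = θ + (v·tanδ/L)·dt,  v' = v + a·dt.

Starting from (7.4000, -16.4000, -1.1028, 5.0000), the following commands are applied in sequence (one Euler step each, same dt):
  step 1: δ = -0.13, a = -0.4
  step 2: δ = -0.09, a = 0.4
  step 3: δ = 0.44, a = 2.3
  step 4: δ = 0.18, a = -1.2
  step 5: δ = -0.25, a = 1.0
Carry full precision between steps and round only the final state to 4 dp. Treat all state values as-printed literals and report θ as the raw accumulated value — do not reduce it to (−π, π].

after step 1 (δ=-0.13, a=-0.4): (7.512775, -16.623118, -1.123228, 4.980000)
after step 2 (δ=-0.09, a=0.4): (7.620536, -16.847592, -1.137272, 5.000000)
after step 3 (δ=0.44, a=2.3): (7.725554, -17.074465, -1.063712, 5.115000)
after step 4 (δ=0.18, a=-1.2): (7.849754, -17.298033, -1.034626, 5.055000)
after step 5 (δ=-0.25, a=1.0): (7.978870, -17.515315, -1.074962, 5.105000)

(7.9789, -17.5153, -1.0750, 5.1050)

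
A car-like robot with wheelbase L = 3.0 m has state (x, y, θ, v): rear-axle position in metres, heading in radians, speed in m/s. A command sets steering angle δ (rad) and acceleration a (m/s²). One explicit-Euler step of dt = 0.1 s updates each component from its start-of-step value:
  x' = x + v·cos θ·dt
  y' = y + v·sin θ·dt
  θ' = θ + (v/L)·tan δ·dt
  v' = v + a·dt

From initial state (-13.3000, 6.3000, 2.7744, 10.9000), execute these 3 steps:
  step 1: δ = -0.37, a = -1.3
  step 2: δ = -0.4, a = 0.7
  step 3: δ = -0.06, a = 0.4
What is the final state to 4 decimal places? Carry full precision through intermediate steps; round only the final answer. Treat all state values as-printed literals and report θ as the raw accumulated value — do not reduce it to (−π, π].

after step 1 (δ=-0.37, a=-1.3): (-14.317339, 6.691306, 2.633476, 10.770000)
after step 2 (δ=-0.4, a=0.7): (-15.258274, 7.215302, 2.481694, 10.840000)
after step 3 (δ=-0.06, a=0.4): (-16.114693, 7.879834, 2.459988, 10.880000)

(-16.1147, 7.8798, 2.4600, 10.8800)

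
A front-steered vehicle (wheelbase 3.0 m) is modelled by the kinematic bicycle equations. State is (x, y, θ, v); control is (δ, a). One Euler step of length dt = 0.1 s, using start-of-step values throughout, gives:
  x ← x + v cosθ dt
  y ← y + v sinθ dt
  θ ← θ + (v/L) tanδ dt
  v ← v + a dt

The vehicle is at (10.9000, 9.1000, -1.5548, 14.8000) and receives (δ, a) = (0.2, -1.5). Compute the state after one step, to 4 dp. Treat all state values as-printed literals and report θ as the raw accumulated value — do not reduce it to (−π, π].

x' = 10.9000 + 14.8000·cos(-1.5548)·0.1 = 10.9237
y' = 9.1000 + 14.8000·sin(-1.5548)·0.1 = 7.6202
θ' = -1.5548 + (14.8000/3.0)·tan(0.2)·0.1 = -1.4548
v' = 14.8000 − 1.5000·0.1 = 14.6500

(10.9237, 7.6202, -1.4548, 14.6500)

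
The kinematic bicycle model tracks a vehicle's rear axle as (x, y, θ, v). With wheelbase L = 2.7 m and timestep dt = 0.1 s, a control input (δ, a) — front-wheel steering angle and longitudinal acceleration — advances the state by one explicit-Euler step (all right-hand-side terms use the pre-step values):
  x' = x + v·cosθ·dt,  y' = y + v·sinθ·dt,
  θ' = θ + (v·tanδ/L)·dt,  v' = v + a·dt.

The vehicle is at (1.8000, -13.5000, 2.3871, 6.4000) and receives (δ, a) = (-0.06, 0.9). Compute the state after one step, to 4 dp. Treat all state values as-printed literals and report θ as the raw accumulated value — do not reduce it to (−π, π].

(1.3337, -13.0617, 2.3729, 6.4900)

x' = 1.8000 + 6.4000·cos(2.3871)·0.1 = 1.3337
y' = -13.5000 + 6.4000·sin(2.3871)·0.1 = -13.0617
θ' = 2.3871 + (6.4000/2.7)·tan(-0.06)·0.1 = 2.3729
v' = 6.4000 + 0.9000·0.1 = 6.4900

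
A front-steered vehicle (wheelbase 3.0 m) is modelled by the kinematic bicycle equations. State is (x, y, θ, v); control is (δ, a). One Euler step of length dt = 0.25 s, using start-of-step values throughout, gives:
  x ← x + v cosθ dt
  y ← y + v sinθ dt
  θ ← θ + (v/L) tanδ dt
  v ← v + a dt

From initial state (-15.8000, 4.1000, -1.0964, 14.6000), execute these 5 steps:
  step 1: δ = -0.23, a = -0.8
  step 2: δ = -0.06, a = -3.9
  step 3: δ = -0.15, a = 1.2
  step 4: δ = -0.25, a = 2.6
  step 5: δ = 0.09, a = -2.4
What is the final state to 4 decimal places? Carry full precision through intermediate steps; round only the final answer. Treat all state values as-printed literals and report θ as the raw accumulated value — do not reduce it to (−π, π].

after step 1 (δ=-0.23, a=-0.8): (-14.132674, 0.853074, -1.381274, 14.400000)
after step 2 (δ=-0.06, a=-3.9): (-13.454473, -2.682465, -1.453361, 13.425000)
after step 3 (δ=-0.15, a=1.2): (-13.061236, -6.015599, -1.622443, 13.725000)
after step 4 (δ=-0.25, a=2.6): (-13.238371, -9.442274, -1.914491, 14.375000)
after step 5 (δ=0.09, a=-2.4): (-14.449349, -12.825847, -1.806386, 13.775000)

(-14.4493, -12.8258, -1.8064, 13.7750)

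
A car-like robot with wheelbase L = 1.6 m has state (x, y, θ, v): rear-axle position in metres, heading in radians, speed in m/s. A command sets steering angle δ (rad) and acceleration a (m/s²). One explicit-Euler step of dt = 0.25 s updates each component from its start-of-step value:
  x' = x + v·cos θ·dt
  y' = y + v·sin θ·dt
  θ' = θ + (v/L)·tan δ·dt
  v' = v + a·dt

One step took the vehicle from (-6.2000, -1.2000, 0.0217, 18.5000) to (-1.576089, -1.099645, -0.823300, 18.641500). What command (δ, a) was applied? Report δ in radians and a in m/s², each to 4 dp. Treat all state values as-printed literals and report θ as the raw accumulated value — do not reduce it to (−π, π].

δ = -0.2844, a = 0.5660

a = (v'−v)/dt = (0.141500)/0.25 = 0.5660
Δθ = θ'−θ = -0.845000;  (v·dt/L) = 18.5000·0.25/1.6 = 2.890625
tan δ = Δθ·L/(v·dt) = -0.292324  →  δ = -0.2844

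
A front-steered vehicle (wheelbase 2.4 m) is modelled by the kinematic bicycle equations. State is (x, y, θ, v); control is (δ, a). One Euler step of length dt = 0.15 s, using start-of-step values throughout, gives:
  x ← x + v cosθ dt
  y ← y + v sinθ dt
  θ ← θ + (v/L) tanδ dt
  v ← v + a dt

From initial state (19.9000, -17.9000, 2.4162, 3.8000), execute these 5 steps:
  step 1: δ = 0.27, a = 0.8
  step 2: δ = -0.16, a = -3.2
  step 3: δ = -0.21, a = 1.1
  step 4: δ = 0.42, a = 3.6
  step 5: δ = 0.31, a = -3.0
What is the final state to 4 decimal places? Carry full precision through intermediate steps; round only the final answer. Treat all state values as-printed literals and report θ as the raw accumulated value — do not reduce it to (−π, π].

(17.7194, -16.0893, 2.5802, 3.6950)

after step 1 (δ=0.27, a=0.8): (19.473504, -17.521845, 2.481930, 3.920000)
after step 2 (δ=-0.16, a=-3.2): (19.008867, -17.161489, 2.442392, 3.440000)
after step 3 (δ=-0.21, a=1.1): (18.613943, -16.829389, 2.396566, 3.605000)
after step 4 (δ=0.42, a=3.6): (18.216453, -16.462765, 2.497185, 4.145000)
after step 5 (δ=0.31, a=-3.0): (17.719392, -16.089264, 2.580170, 3.695000)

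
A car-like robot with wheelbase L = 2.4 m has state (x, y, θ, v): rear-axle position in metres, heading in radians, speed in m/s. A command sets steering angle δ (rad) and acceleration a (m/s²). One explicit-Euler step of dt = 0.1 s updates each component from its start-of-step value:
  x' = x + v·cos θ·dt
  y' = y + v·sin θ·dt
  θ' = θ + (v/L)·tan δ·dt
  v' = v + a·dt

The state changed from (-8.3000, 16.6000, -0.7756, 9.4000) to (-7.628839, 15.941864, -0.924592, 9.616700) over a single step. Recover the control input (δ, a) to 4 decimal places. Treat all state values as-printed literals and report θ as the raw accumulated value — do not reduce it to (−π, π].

a = (v'−v)/dt = (0.216700)/0.1 = 2.1670
Δθ = θ'−θ = -0.148992;  (v·dt/L) = 9.4000·0.1/2.4 = 0.391667
tan δ = Δθ·L/(v·dt) = -0.380405  →  δ = -0.3635

δ = -0.3635, a = 2.1670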